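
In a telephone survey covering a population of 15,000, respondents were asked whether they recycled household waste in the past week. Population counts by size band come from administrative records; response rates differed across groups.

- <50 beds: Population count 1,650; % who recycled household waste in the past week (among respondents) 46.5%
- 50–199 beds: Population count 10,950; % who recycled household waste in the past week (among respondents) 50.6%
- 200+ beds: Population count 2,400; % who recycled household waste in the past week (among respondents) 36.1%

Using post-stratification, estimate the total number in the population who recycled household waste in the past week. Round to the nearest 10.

Apply each group's respondent rate to its population count:
  <50 beds: 1,650 × 46.5% = 767.25
  50–199 beds: 10,950 × 50.6% = 5540.7
  200+ beds: 2,400 × 36.1% = 866.4
Estimated total = 7174.35 → 7,170.

7,170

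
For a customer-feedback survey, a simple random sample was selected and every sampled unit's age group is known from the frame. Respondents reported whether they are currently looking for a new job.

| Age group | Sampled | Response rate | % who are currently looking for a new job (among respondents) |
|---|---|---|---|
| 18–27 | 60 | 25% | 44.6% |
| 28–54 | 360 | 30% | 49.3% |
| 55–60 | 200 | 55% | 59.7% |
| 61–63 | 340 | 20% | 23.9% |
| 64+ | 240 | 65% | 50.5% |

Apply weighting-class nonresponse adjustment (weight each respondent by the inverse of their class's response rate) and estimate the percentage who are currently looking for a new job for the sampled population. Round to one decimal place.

43.8%

Each respondent's weight = sampled/responded in their class; summing within a class gives n_sampled, so:
  18–27: 60 × 44.6 = 2676
  28–54: 360 × 49.3 = 17,748
  55–60: 200 × 59.7 = 11,940
  61–63: 340 × 23.9 = 8126
  64+: 240 × 50.5 = 12,120
Adjusted estimate = 52,610 / 1,200 = 43.8417 → 43.8%.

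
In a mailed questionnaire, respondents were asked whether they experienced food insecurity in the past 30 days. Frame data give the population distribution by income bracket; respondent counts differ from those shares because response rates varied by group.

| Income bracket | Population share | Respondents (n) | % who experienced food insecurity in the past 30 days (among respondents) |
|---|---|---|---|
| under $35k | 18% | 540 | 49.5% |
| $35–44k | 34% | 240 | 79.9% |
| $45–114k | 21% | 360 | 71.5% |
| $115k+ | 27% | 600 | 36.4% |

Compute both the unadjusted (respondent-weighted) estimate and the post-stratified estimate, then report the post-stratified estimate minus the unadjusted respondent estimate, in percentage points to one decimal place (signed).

Unadjusted (pooled respondent) estimate weights by respondent counts:
  (540/1740)×49.5 + (240/1740)×79.9 + (360/1740)×71.5 + (600/1740)×36.4 = 53.7276%
Post-stratified estimate weights by population shares:
  0.18×49.5 + 0.34×79.9 + 0.21×71.5 + 0.27×36.4 = 60.919%
Difference = 60.919 − 53.7276 = 7.1914 pp.

+7.2 percentage points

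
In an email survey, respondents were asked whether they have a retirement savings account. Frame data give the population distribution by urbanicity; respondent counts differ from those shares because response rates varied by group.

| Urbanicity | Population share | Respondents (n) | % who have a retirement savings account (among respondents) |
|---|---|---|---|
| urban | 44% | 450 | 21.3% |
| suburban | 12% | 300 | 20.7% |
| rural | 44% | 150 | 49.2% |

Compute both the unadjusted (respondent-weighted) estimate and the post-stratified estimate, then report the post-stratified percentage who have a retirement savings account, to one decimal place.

Unadjusted (pooled respondent) estimate weights by respondent counts:
  (450/900)×21.3 + (300/900)×20.7 + (150/900)×49.2 = 25.75%
Reweighting by population urbanicity shares:
  0.44×21.3 + 0.12×20.7 + 0.44×49.2 = 33.504%

33.5%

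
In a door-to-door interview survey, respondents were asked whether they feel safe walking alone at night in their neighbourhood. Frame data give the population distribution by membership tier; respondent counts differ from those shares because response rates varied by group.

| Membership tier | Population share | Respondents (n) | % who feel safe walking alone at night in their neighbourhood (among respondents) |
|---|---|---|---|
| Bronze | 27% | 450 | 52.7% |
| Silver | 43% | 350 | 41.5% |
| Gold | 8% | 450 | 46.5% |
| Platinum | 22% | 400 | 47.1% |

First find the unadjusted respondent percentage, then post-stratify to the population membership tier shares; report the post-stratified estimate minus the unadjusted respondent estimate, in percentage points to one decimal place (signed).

Unadjusted (pooled respondent) estimate weights by respondent counts:
  (450/1650)×52.7 + (350/1650)×41.5 + (450/1650)×46.5 + (400/1650)×47.1 = 47.2758%
Reweighting by population membership tier shares:
  0.27×52.7 + 0.43×41.5 + 0.08×46.5 + 0.22×47.1 = 46.156%
Difference = 46.156 − 47.2758 = -1.1198 pp.

-1.1 percentage points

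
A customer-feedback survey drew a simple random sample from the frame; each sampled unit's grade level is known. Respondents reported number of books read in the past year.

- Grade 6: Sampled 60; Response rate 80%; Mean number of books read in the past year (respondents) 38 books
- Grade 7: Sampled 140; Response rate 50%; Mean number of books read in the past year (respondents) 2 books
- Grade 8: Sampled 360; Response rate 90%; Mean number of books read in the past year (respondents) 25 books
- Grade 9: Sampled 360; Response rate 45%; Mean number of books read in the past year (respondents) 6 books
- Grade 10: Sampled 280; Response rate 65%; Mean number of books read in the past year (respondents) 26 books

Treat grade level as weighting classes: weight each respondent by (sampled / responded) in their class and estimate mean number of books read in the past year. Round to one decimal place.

With weight = n_sampled/n_responded per class, the weighted class total is n_sampled:
  Grade 6: 60 × 38 = 2280
  Grade 7: 140 × 2 = 280
  Grade 8: 360 × 25 = 9000
  Grade 9: 360 × 6 = 2160
  Grade 10: 280 × 26 = 7280
Adjusted estimate = 21,000 / 1,200 = 17.5 → 17.5.

17.5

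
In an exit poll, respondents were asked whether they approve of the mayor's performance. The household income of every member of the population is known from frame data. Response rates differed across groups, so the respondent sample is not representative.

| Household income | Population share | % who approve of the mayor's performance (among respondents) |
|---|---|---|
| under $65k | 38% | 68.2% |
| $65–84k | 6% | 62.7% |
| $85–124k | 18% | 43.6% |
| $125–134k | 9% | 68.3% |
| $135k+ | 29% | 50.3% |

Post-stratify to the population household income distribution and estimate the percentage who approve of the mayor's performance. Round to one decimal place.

Each cell contributes population-share × respondent value:
  under $65k: 0.38 × 68.2 = 25.916
  $65–84k: 0.06 × 62.7 = 3.762
  $85–124k: 0.18 × 43.6 = 7.848
  $125–134k: 0.09 × 68.3 = 6.147
  $135k+: 0.29 × 50.3 = 14.587
Post-stratified estimate = 58.26 → 58.3%.

58.3%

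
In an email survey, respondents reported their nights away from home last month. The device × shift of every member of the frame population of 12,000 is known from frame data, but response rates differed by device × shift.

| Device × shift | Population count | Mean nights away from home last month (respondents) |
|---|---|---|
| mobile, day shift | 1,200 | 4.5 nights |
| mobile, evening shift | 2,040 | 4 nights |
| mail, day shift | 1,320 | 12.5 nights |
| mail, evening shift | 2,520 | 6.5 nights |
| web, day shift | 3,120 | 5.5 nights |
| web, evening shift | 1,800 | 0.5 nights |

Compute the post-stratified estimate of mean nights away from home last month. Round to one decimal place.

5.4

Weight each group's respondent value by its population share:
  mobile, day shift: (1,200/12,000) × 4.5 = 0.45
  mobile, evening shift: (2,040/12,000) × 4 = 0.68
  mail, day shift: (1,320/12,000) × 12.5 = 1.375
  mail, evening shift: (2,520/12,000) × 6.5 = 1.365
  web, day shift: (3,120/12,000) × 5.5 = 1.43
  web, evening shift: (1,800/12,000) × 0.5 = 0.075
Post-stratified estimate = 5.375 → 5.4.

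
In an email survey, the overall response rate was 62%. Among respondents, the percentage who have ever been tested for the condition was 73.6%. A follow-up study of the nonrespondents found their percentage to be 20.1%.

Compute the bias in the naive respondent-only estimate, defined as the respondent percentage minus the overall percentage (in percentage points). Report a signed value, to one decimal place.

+20.3 percentage points

Nonresponse fraction = 1 − 0.62 = 0.38.
Bias = (nonresponse fraction) × (respondent percentage − nonrespondent percentage)
     = 0.38 × (73.6 − 20.1) = 0.38 × 53.5 = 20.33.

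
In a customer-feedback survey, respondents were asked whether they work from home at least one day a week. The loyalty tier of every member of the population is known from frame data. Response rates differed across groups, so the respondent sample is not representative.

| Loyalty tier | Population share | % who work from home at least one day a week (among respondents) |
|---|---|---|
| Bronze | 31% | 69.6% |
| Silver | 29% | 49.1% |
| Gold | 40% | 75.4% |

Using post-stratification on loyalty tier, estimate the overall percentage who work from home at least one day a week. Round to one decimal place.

66.0%

Each cell contributes population-share × respondent value:
  Bronze: 0.31 × 69.6 = 21.576
  Silver: 0.29 × 49.1 = 14.239
  Gold: 0.4 × 75.4 = 30.16
Post-stratified estimate = 65.975 → 66.0%.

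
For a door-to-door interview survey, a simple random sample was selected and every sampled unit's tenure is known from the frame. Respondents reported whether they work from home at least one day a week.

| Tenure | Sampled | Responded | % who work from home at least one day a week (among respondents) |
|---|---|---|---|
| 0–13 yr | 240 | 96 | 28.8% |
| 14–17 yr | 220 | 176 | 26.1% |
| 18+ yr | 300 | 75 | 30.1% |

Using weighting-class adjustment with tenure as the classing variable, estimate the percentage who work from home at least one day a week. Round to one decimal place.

28.5%

Class response rates: 0–13 yr 96/240 = 40%, 14–17 yr 176/220 = 80%, 18+ yr 75/300 = 25%.
Weighting each respondent by the inverse class response rate inflates each class back to its sampled size, so the class weight is n_sampled:
  0–13 yr: 240 × 28.8 = 6912
  14–17 yr: 220 × 26.1 = 5742
  18+ yr: 300 × 30.1 = 9030
Adjusted estimate = 21,684 / 760 = 28.5316 → 28.5%.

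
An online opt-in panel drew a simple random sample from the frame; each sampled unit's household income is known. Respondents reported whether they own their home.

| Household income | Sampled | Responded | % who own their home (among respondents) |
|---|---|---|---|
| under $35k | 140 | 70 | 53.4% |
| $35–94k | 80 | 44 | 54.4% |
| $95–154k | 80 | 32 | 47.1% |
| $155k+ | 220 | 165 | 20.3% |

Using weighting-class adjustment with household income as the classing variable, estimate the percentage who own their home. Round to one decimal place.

Class response rates: under $35k 70/140 = 50%, $35–94k 44/80 = 55%, $95–154k 32/80 = 40%, $155k+ 165/220 = 75%.
Inverse-response-rate weighting restores each class to its sampled count, so class totals weight by n_sampled:
  under $35k: 140 × 53.4 = 7476
  $35–94k: 80 × 54.4 = 4352
  $95–154k: 80 × 47.1 = 3768
  $155k+: 220 × 20.3 = 4466
Adjusted estimate = 20,062 / 520 = 38.5808 → 38.6%.

38.6%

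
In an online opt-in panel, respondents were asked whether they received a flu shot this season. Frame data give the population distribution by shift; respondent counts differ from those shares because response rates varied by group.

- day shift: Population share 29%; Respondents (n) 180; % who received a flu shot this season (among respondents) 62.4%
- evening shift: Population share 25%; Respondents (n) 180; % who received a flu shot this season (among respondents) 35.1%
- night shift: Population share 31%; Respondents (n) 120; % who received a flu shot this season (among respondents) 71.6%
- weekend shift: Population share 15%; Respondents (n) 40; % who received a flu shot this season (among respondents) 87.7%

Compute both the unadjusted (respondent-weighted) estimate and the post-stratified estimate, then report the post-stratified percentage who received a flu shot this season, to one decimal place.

Naive respondent-only estimate (weights = respondent counts):
  (180/520)×62.4 + (180/520)×35.1 + (120/520)×71.6 + (40/520)×87.7 = 57.0192%
Post-stratifying to population shares instead:
  0.29×62.4 + 0.25×35.1 + 0.31×71.6 + 0.15×87.7 = 62.222%

62.2%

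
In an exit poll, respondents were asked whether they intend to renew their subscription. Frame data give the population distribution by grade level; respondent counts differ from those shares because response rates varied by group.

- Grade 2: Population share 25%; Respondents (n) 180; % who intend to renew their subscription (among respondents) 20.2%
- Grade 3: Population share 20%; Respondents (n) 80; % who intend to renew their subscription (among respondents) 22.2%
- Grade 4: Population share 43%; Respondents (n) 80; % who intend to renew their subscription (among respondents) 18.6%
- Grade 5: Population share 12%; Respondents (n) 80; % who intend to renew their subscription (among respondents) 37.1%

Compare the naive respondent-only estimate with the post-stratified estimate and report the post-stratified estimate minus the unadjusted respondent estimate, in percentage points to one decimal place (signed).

-1.6 percentage points

Naive respondent-only estimate (weights = respondent counts):
  (180/420)×20.2 + (80/420)×22.2 + (80/420)×18.6 + (80/420)×37.1 = 23.4952%
Post-stratified estimate weights by population shares:
  0.25×20.2 + 0.2×22.2 + 0.43×18.6 + 0.12×37.1 = 21.94%
Difference = 21.94 − 23.4952 = -1.5552 pp.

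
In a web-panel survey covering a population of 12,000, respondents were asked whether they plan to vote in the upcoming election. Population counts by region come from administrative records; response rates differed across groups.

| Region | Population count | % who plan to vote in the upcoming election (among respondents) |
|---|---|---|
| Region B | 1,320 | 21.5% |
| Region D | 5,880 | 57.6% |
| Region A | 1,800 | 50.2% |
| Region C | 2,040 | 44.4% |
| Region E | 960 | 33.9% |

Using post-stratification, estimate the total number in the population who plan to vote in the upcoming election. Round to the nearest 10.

5,810

Apply each group's respondent rate to its population count:
  Region B: 1,320 × 21.5% = 283.8
  Region D: 5,880 × 57.6% = 3386.88
  Region A: 1,800 × 50.2% = 903.6
  Region C: 2,040 × 44.4% = 905.76
  Region E: 960 × 33.9% = 325.44
Estimated total = 5805.48 → 5,810.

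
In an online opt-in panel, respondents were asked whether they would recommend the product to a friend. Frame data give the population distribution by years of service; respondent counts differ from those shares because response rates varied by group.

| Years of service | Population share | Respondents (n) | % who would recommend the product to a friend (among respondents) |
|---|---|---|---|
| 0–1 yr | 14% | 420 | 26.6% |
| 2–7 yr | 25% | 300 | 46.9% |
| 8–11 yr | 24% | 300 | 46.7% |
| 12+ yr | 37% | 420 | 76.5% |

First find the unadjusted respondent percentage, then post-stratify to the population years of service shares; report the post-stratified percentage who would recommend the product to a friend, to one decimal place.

55.0%

Unadjusted (pooled respondent) estimate weights by respondent counts:
  (420/1440)×26.6 + (300/1440)×46.9 + (300/1440)×46.7 + (420/1440)×76.5 = 49.5708%
Post-stratified estimate weights by population shares:
  0.14×26.6 + 0.25×46.9 + 0.24×46.7 + 0.37×76.5 = 54.962%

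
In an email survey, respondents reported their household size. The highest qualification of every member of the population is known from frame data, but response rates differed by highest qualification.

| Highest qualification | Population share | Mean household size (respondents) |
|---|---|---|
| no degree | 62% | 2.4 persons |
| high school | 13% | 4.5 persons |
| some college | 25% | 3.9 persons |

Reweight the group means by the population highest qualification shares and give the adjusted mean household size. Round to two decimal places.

3.05

Weight each group's respondent value by its population share:
  no degree: 0.62 × 2.4 = 1.488
  high school: 0.13 × 4.5 = 0.585
  some college: 0.25 × 3.9 = 0.975
Post-stratified estimate = 3.048 → 3.05.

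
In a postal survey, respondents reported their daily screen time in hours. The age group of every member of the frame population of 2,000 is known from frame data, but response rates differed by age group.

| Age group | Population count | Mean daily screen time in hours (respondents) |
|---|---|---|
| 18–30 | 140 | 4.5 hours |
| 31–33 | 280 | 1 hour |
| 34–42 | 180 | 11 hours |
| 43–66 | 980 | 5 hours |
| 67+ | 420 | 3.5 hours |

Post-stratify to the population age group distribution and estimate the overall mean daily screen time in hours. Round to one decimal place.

Each cell contributes population-share × respondent value:
  18–30: (140/2,000) × 4.5 = 0.315
  31–33: (280/2,000) × 1 = 0.14
  34–42: (180/2,000) × 11 = 0.99
  43–66: (980/2,000) × 5 = 2.45
  67+: (420/2,000) × 3.5 = 0.735
Post-stratified estimate = 4.63 → 4.6.

4.6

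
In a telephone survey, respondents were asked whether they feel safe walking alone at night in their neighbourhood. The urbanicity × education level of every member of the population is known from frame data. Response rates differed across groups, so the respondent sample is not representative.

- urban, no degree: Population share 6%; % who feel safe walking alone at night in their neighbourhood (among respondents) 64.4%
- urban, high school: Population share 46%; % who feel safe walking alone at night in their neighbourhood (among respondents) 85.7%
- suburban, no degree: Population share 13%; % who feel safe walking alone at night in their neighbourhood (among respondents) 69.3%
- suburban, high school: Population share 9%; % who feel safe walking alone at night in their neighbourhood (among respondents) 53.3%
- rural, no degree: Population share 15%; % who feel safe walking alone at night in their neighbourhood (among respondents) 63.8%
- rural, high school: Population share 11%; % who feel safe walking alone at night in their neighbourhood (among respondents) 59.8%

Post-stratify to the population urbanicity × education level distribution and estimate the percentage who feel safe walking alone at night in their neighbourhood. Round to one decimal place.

Post-stratification weights by population share, not respondent share:
  urban, no degree: 0.06 × 64.4 = 3.864
  urban, high school: 0.46 × 85.7 = 39.422
  suburban, no degree: 0.13 × 69.3 = 9.009
  suburban, high school: 0.09 × 53.3 = 4.797
  rural, no degree: 0.15 × 63.8 = 9.57
  rural, high school: 0.11 × 59.8 = 6.578
Post-stratified estimate = 73.24 → 73.2%.

73.2%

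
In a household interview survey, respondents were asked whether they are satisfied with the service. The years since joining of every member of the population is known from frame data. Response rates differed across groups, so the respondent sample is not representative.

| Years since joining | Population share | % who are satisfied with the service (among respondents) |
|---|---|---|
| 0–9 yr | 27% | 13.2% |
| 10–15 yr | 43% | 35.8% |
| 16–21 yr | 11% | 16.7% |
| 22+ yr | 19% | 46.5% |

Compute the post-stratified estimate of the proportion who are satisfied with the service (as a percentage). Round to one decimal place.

Each cell contributes population-share × respondent value:
  0–9 yr: 0.27 × 13.2 = 3.564
  10–15 yr: 0.43 × 35.8 = 15.394
  16–21 yr: 0.11 × 16.7 = 1.837
  22+ yr: 0.19 × 46.5 = 8.835
Post-stratified estimate = 29.63 → 29.6%.

29.6%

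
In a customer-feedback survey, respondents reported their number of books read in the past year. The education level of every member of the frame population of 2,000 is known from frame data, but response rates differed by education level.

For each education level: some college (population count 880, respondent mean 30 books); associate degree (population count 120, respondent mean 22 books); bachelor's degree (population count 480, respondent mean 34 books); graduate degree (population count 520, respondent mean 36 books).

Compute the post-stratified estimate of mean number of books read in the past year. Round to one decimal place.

Weight each group's respondent value by its population share:
  some college: (880/2,000) × 30 = 13.2
  associate degree: (120/2,000) × 22 = 1.32
  bachelor's degree: (480/2,000) × 34 = 8.16
  graduate degree: (520/2,000) × 36 = 9.36
Post-stratified estimate = 32.04 → 32.0.

32.0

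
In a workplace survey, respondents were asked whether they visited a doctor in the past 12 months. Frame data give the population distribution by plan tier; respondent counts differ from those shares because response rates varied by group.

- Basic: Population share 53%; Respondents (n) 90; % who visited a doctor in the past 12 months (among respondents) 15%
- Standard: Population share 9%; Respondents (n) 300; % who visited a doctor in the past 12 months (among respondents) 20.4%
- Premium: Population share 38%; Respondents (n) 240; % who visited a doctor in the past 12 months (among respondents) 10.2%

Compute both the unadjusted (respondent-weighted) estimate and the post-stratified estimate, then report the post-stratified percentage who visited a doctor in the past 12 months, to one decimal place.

13.7%

Naive respondent-only estimate (weights = respondent counts):
  (90/630)×15 + (300/630)×20.4 + (240/630)×10.2 = 15.7429%
Post-stratifying to population shares instead:
  0.53×15 + 0.09×20.4 + 0.38×10.2 = 13.662%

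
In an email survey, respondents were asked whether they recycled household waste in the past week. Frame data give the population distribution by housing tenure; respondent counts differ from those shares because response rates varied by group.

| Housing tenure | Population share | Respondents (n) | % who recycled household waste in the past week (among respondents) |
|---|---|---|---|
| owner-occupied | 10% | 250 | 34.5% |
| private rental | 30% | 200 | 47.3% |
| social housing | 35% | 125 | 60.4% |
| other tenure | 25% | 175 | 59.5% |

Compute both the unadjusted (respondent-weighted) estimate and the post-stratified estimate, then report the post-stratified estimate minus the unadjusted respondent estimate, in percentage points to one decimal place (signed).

Unadjusted (pooled respondent) estimate weights by respondent counts:
  (250/750)×34.5 + (200/750)×47.3 + (125/750)×60.4 + (175/750)×59.5 = 48.0633%
Post-stratifying to population shares instead:
  0.1×34.5 + 0.3×47.3 + 0.35×60.4 + 0.25×59.5 = 53.655%
Difference = 53.655 − 48.0633 = 5.5917 pp.

+5.6 percentage points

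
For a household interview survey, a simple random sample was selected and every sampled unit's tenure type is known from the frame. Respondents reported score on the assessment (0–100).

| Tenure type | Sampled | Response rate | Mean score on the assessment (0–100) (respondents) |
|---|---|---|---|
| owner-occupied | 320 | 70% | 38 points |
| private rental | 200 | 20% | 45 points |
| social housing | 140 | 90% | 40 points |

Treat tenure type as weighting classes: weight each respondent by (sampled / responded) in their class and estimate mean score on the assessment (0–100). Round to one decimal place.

Inverse-response-rate weighting restores each class to its sampled count, so class totals weight by n_sampled:
  owner-occupied: 320 × 38 = 12,160
  private rental: 200 × 45 = 9000
  social housing: 140 × 40 = 5600
Adjusted estimate = 26,760 / 660 = 40.5455 → 40.5.

40.5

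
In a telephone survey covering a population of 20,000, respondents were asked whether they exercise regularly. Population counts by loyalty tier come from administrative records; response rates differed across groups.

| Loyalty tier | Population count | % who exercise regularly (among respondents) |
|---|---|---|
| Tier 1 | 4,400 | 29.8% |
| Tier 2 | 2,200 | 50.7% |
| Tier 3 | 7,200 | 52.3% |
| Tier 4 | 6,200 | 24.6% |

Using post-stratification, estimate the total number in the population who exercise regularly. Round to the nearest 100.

Apply each group's respondent rate to its population count:
  Tier 1: 4,400 × 29.8% = 1311.2
  Tier 2: 2,200 × 50.7% = 1115.4
  Tier 3: 7,200 × 52.3% = 3765.6
  Tier 4: 6,200 × 24.6% = 1525.2
Estimated total = 7717.4 → 7,700.

7,700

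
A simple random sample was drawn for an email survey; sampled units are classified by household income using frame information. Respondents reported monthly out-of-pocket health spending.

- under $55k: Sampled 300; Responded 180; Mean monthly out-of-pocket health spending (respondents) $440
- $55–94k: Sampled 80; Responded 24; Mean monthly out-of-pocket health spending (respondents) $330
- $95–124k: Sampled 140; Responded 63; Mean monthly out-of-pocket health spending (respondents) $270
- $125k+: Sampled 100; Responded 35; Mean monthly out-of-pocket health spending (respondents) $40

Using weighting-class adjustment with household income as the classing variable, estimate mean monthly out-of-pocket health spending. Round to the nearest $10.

Class response rates: under $55k 180/300 = 60%, $55–94k 24/80 = 30%, $95–124k 63/140 = 45%, $125k+ 35/100 = 35%.
Weighting each respondent by the inverse class response rate inflates each class back to its sampled size, so the class weight is n_sampled:
  under $55k: 300 × 440 = 132,000
  $55–94k: 80 × 330 = 26,400
  $95–124k: 140 × 270 = 37,800
  $125k+: 100 × 40 = 4000
Adjusted estimate = 200,200 / 620 = 322.903 → $320.

$320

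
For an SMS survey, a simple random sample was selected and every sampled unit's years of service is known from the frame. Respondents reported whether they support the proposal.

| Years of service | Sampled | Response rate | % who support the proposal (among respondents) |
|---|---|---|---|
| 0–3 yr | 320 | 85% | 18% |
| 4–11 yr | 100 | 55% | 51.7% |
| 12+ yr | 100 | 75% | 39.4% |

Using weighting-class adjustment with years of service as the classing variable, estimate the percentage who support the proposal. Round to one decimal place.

Inverse-response-rate weighting restores each class to its sampled count, so class totals weight by n_sampled:
  0–3 yr: 320 × 18 = 5760
  4–11 yr: 100 × 51.7 = 5170
  12+ yr: 100 × 39.4 = 3940
Adjusted estimate = 14,870 / 520 = 28.5962 → 28.6%.

28.6%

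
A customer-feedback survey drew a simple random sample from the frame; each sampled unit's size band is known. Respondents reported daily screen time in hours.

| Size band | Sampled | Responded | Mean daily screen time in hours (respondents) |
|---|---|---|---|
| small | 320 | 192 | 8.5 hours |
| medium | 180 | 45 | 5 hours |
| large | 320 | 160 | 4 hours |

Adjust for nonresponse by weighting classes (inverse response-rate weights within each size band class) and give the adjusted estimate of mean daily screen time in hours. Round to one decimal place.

6.0

Response rates by class: small 192/320 = 60%, medium 45/180 = 25%, large 160/320 = 50%.
Weighting each respondent by the inverse class response rate inflates each class back to its sampled size, so the class weight is n_sampled:
  small: 320 × 8.5 = 2720
  medium: 180 × 5 = 900
  large: 320 × 4 = 1280
Adjusted estimate = 4900 / 820 = 5.97561 → 6.0.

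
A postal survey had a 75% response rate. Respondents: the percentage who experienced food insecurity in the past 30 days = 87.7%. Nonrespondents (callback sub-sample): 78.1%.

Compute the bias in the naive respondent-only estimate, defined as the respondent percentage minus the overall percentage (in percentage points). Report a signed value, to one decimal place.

Nonresponse fraction = 1 − 0.75 = 0.25.
Bias = (nonresponse fraction) × (respondent percentage − nonrespondent percentage)
     = 0.25 × (87.7 − 78.1) = 0.25 × 9.6 = 2.4.

+2.4 percentage points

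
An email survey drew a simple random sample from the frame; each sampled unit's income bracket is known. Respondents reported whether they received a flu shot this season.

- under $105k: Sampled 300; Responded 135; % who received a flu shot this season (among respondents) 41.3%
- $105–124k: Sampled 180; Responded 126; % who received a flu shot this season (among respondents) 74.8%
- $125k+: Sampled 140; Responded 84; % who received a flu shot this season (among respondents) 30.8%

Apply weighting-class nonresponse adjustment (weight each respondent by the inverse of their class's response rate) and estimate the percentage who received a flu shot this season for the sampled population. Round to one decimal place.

Response rates by class: under $105k 135/300 = 45%, $105–124k 126/180 = 70%, $125k+ 84/140 = 60%.
With weight = n_sampled/n_responded per class, the weighted class total is n_sampled:
  under $105k: 300 × 41.3 = 12,390
  $105–124k: 180 × 74.8 = 13,464
  $125k+: 140 × 30.8 = 4312
Adjusted estimate = 30,166 / 620 = 48.6548 → 48.7%.

48.7%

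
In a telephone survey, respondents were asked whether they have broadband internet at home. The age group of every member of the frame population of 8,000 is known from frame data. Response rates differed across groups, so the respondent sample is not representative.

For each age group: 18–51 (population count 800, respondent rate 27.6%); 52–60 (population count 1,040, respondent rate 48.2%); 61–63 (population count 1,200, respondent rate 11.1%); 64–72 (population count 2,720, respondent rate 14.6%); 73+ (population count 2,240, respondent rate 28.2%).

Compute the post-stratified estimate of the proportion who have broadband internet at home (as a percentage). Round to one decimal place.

23.6%

Weight each group's respondent value by its population share:
  18–51: (800/8,000) × 27.6 = 2.76
  52–60: (1,040/8,000) × 48.2 = 6.266
  61–63: (1,200/8,000) × 11.1 = 1.665
  64–72: (2,720/8,000) × 14.6 = 4.964
  73+: (2,240/8,000) × 28.2 = 7.896
Post-stratified estimate = 23.551 → 23.6%.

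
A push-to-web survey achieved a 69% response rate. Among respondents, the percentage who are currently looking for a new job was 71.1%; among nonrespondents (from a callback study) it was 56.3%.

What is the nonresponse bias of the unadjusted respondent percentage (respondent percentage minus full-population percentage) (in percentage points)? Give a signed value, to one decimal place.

Nonresponse fraction = 1 − 0.69 = 0.31.
Bias = (nonresponse fraction) × (respondent percentage − nonrespondent percentage)
     = 0.31 × (71.1 − 56.3) = 0.31 × 14.8 = 4.588.

+4.6 percentage points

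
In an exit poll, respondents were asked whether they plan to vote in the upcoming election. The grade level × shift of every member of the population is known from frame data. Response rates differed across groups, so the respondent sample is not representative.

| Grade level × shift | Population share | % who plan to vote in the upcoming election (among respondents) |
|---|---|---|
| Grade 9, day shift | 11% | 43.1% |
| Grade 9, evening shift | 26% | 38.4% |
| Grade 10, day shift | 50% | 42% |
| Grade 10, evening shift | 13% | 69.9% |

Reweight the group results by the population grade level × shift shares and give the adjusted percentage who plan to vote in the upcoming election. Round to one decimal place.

44.8%

Weight each group's respondent value by its population share:
  Grade 9, day shift: 0.11 × 43.1 = 4.741
  Grade 9, evening shift: 0.26 × 38.4 = 9.984
  Grade 10, day shift: 0.5 × 42 = 21
  Grade 10, evening shift: 0.13 × 69.9 = 9.087
Post-stratified estimate = 44.812 → 44.8%.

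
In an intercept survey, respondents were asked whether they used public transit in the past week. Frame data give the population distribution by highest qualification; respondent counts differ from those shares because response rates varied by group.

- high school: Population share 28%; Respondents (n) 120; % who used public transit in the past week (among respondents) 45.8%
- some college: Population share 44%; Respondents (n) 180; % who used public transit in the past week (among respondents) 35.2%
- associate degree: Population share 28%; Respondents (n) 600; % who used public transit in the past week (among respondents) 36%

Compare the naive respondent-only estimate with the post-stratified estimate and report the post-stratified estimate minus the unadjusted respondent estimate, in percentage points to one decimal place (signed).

Naive respondent-only estimate (weights = respondent counts):
  (120/900)×45.8 + (180/900)×35.2 + (600/900)×36 = 37.1467%
Reweighting by population highest qualification shares:
  0.28×45.8 + 0.44×35.2 + 0.28×36 = 38.392%
Difference = 38.392 − 37.1467 = 1.2453 pp.

+1.2 percentage points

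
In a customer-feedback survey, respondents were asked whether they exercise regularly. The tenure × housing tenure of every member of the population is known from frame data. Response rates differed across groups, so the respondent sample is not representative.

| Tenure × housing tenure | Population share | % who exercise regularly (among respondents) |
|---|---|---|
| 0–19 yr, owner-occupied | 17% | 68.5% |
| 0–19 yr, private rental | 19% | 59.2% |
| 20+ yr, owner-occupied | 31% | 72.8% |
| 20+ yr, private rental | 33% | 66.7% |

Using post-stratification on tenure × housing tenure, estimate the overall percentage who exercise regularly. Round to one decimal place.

67.5%

Weight each group's respondent value by its population share:
  0–19 yr, owner-occupied: 0.17 × 68.5 = 11.645
  0–19 yr, private rental: 0.19 × 59.2 = 11.248
  20+ yr, owner-occupied: 0.31 × 72.8 = 22.568
  20+ yr, private rental: 0.33 × 66.7 = 22.011
Post-stratified estimate = 67.472 → 67.5%.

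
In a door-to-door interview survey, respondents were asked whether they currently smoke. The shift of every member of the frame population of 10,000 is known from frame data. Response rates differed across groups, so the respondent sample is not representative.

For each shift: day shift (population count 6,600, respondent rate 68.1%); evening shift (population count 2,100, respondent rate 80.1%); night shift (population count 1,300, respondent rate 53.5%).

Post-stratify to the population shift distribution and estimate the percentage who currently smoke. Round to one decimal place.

68.7%

Post-stratification weights by population share, not respondent share:
  day shift: (6,600/10,000) × 68.1 = 44.946
  evening shift: (2,100/10,000) × 80.1 = 16.821
  night shift: (1,300/10,000) × 53.5 = 6.955
Post-stratified estimate = 68.722 → 68.7%.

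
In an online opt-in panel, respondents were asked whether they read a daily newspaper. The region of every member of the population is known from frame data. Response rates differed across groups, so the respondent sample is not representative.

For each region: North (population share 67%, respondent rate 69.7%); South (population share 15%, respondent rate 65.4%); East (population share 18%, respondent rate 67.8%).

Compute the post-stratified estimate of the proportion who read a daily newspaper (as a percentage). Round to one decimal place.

68.7%

Post-stratification weights by population share, not respondent share:
  North: 0.67 × 69.7 = 46.699
  South: 0.15 × 65.4 = 9.81
  East: 0.18 × 67.8 = 12.204
Post-stratified estimate = 68.713 → 68.7%.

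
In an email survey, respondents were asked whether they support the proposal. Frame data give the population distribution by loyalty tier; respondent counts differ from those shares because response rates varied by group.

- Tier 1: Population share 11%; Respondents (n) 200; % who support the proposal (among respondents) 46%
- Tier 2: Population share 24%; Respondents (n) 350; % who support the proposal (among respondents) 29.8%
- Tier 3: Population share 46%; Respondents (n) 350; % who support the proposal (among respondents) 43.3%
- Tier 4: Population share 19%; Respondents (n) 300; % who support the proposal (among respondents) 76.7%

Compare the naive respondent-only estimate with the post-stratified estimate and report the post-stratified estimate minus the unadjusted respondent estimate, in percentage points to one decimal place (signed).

-1.5 percentage points

Naive respondent-only estimate (weights = respondent counts):
  (200/1200)×46 + (350/1200)×29.8 + (350/1200)×43.3 + (300/1200)×76.7 = 48.1625%
Post-stratified estimate weights by population shares:
  0.11×46 + 0.24×29.8 + 0.46×43.3 + 0.19×76.7 = 46.703%
Difference = 46.703 − 48.1625 = -1.4595 pp.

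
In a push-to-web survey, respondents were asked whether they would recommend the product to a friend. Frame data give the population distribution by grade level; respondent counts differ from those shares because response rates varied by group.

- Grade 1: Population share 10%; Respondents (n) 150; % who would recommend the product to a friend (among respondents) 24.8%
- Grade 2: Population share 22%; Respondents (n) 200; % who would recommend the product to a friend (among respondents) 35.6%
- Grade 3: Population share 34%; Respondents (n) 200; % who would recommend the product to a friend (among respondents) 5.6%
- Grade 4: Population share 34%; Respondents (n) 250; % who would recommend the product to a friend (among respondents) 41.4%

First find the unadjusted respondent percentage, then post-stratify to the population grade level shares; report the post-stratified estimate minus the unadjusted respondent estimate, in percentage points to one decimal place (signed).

Naive respondent-only estimate (weights = respondent counts):
  (150/800)×24.8 + (200/800)×35.6 + (200/800)×5.6 + (250/800)×41.4 = 27.8875%
Reweighting by population grade level shares:
  0.1×24.8 + 0.22×35.6 + 0.34×5.6 + 0.34×41.4 = 26.292%
Difference = 26.292 − 27.8875 = -1.5955 pp.

-1.6 percentage points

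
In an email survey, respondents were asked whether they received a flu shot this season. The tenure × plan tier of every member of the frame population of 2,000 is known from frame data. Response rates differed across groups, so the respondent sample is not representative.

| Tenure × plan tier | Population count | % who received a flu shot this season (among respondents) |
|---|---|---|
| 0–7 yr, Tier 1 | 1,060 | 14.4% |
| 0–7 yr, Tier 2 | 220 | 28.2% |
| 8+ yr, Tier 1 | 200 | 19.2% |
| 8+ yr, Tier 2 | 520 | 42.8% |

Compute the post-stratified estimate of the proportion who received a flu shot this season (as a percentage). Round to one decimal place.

Weight each group's respondent value by its population share:
  0–7 yr, Tier 1: (1,060/2,000) × 14.4 = 7.632
  0–7 yr, Tier 2: (220/2,000) × 28.2 = 3.102
  8+ yr, Tier 1: (200/2,000) × 19.2 = 1.92
  8+ yr, Tier 2: (520/2,000) × 42.8 = 11.128
Post-stratified estimate = 23.782 → 23.8%.

23.8%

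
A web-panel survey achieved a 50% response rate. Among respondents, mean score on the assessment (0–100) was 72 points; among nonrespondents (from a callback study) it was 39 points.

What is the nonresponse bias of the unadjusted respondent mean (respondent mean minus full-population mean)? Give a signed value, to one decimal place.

+16.5

Nonresponse fraction = 1 − 0.5 = 0.5.
Bias = (nonresponse fraction) × (respondent mean − nonrespondent mean)
     = 0.5 × (72 − 39) = 0.5 × 33 = 16.5.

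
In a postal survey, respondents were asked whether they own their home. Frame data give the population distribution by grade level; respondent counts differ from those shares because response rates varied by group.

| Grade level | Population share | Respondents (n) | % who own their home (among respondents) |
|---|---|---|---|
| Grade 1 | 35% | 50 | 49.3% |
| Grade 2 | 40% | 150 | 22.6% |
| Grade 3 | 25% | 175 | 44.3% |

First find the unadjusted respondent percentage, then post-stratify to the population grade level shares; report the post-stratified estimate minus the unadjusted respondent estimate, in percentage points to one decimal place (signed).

Naive respondent-only estimate (weights = respondent counts):
  (50/375)×49.3 + (150/375)×22.6 + (175/375)×44.3 = 36.2867%
Post-stratifying to population shares instead:
  0.35×49.3 + 0.4×22.6 + 0.25×44.3 = 37.37%
Difference = 37.37 − 36.2867 = 1.0833 pp.

+1.1 percentage points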